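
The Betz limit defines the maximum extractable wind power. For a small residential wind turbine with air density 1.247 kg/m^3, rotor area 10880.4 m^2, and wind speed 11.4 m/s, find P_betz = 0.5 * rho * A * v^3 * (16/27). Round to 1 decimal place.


The Betz coefficient Cp_max = 16/27 = 0.5926
v^3 = 11.4^3 = 1481.544
P_betz = 0.5 * rho * A * v^3 * Cp_max
P_betz = 0.5 * 1.247 * 10880.4 * 1481.544 * 0.5926
P_betz = 5955964.4 W

5955964.4


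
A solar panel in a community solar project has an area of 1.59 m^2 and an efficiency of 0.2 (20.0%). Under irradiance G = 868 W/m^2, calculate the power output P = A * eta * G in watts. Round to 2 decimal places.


Use the solar power formula P = A * eta * G.
Given: A = 1.59 m^2, eta = 0.2, G = 868 W/m^2
P = 1.59 * 0.2 * 868
P = 276.02 W

276.02


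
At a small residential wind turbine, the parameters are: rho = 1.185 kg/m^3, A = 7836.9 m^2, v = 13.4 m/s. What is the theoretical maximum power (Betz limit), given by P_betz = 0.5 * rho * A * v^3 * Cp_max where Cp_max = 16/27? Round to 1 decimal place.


The Betz coefficient Cp_max = 16/27 = 0.5926
v^3 = 13.4^3 = 2406.104
P_betz = 0.5 * rho * A * v^3 * Cp_max
P_betz = 0.5 * 1.185 * 7836.9 * 2406.104 * 0.5926
P_betz = 6620690.3 W

6620690.3


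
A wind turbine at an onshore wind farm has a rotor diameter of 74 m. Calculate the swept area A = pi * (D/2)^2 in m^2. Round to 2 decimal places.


Compute the rotor radius:
  r = D / 2 = 74 / 2 = 37.0 m
Calculate swept area:
  A = pi * r^2 = pi * 37.0^2
  A = 4300.84 m^2

4300.84


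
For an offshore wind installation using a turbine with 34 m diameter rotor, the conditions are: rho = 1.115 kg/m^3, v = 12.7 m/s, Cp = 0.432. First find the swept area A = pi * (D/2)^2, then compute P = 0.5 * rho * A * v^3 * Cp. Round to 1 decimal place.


Step 1 -- Compute swept area:
  A = pi * (D/2)^2 = pi * (34/2)^2 = 907.92 m^2
Step 2 -- Apply wind power equation:
  P = 0.5 * rho * A * v^3 * Cp
  v^3 = 12.7^3 = 2048.383
  P = 0.5 * 1.115 * 907.92 * 2048.383 * 0.432
  P = 447906.6 W

447906.6


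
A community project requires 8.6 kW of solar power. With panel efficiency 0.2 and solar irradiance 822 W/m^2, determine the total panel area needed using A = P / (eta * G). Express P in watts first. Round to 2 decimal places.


Convert target power to watts: P = 8.6 * 1000 = 8600.0 W
Compute denominator: eta * G = 0.2 * 822 = 164.4
Required area A = P / (eta * G) = 8600.0 / 164.4
A = 52.31 m^2

52.31


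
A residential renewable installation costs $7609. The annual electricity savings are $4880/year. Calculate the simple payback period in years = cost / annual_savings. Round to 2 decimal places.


Simple payback period = initial cost / annual savings
Payback = 7609 / 4880
Payback = 1.56 years

1.56


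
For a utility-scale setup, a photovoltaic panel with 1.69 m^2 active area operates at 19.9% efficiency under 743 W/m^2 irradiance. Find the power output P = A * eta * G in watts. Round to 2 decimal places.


Use the solar power formula P = A * eta * G.
Given: A = 1.69 m^2, eta = 0.199, G = 743 W/m^2
P = 1.69 * 0.199 * 743
P = 249.88 W

249.88


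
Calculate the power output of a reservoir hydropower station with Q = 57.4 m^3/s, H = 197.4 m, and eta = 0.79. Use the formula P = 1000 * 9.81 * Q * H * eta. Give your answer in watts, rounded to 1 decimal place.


Apply the hydropower formula P = rho * g * Q * H * eta
rho * g = 1000 * 9.81 = 9810.0
P = 9810.0 * 57.4 * 197.4 * 0.79
P = 87812256.9 W

87812256.9


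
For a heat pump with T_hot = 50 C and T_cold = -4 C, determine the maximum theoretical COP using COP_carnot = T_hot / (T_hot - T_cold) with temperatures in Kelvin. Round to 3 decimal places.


Convert to Kelvin:
  T_hot = 50 + 273.15 = 323.15 K
  T_cold = -4 + 273.15 = 269.15 K
Apply Carnot COP formula:
  COP = T_hot_K / (T_hot_K - T_cold_K) = 323.15 / 54.0
  COP = 5.984

5.984


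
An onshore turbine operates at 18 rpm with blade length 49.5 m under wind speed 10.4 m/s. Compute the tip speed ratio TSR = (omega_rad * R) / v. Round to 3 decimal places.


Convert rotational speed to rad/s:
  omega = 18 * 2 * pi / 60 = 1.885 rad/s
Compute tip speed:
  v_tip = omega * R = 1.885 * 49.5 = 93.305 m/s
Tip speed ratio:
  TSR = v_tip / v_wind = 93.305 / 10.4 = 8.972

8.972


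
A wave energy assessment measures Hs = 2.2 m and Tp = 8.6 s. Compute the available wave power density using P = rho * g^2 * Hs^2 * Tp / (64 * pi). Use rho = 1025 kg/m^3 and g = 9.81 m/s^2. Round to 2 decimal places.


Apply wave power formula:
  g^2 = 9.81^2 = 96.2361
  Hs^2 = 2.2^2 = 4.84
  Numerator = rho * g^2 * Hs^2 * Tp = 1025 * 96.2361 * 4.84 * 8.6 = 4105874.71
  Denominator = 64 * pi = 201.0619
  P = 4105874.71 / 201.0619 = 20420.95 W/m

20420.95


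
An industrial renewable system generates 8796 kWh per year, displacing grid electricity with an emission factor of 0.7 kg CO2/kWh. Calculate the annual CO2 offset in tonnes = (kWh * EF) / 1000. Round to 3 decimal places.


CO2 offset in kg = generation * emission_factor
CO2 offset = 8796 * 0.7 = 6157.2 kg
Convert to tonnes:
  CO2 offset = 6157.2 / 1000 = 6.157 tonnes

6.157


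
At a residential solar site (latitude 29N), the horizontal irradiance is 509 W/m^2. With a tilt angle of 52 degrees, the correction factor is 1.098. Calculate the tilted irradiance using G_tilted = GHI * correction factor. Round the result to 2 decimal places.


Identify the given values:
  GHI = 509 W/m^2, tilt correction factor = 1.098
Apply the formula G_tilted = GHI * factor:
  G_tilted = 509 * 1.098
  G_tilted = 558.88 W/m^2

558.88


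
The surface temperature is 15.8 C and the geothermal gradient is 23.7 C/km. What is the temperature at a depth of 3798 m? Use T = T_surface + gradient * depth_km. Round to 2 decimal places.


Convert depth to km: 3798 / 1000 = 3.798 km
Temperature increase = gradient * depth_km = 23.7 * 3.798 = 90.01 C
Temperature at depth = T_surface + delta_T = 15.8 + 90.01
T = 105.81 C

105.81


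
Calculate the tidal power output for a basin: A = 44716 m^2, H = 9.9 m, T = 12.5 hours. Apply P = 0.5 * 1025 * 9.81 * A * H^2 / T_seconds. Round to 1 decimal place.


Convert period to seconds: T = 12.5 * 3600 = 45000.0 s
H^2 = 9.9^2 = 98.01
P = 0.5 * rho * g * A * H^2 / T
P = 0.5 * 1025 * 9.81 * 44716 * 98.01 / 45000.0
P = 489647.7 W

489647.7


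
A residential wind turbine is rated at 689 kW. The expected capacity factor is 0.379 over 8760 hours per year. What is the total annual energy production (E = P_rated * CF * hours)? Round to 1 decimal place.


Annual energy = rated_kW * capacity_factor * hours_per_year
Given: P_rated = 689 kW, CF = 0.379, hours = 8760
E = 689 * 0.379 * 8760
E = 2287507.6 kWh

2287507.6


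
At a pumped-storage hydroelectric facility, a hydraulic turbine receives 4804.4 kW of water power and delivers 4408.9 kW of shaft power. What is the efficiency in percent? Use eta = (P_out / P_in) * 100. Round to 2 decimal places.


Turbine efficiency = (output power / input power) * 100
eta = (4408.9 / 4804.4) * 100
eta = 91.77%

91.77


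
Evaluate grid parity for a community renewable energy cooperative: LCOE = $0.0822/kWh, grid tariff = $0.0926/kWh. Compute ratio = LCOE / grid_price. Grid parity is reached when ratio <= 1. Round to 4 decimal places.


Compare LCOE to grid price:
  LCOE = $0.0822/kWh, Grid price = $0.0926/kWh
  Ratio = LCOE / grid_price = 0.0822 / 0.0926 = 0.8877
  Grid parity achieved (ratio <= 1)? yes

0.8877


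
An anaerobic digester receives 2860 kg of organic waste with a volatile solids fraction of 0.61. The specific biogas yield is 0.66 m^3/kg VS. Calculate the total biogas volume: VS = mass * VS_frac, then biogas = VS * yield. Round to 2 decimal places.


Compute volatile solids:
  VS = mass * VS_fraction = 2860 * 0.61 = 1744.6 kg
Calculate biogas volume:
  Biogas = VS * specific_yield = 1744.6 * 0.66
  Biogas = 1151.44 m^3

1151.44


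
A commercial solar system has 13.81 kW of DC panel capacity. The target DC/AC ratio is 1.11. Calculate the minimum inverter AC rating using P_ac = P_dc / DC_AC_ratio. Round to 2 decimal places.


The inverter AC capacity is determined by the DC/AC ratio.
Given: P_dc = 13.81 kW, DC/AC ratio = 1.11
P_ac = P_dc / ratio = 13.81 / 1.11
P_ac = 12.44 kW

12.44


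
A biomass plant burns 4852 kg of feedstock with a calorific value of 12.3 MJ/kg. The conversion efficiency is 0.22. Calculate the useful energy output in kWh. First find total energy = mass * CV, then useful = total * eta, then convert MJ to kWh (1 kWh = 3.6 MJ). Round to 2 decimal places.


Total energy = mass * CV = 4852 * 12.3 = 59679.6 MJ
Useful energy = total * eta = 59679.6 * 0.22 = 13129.51 MJ
Convert to kWh: 13129.51 / 3.6
Useful energy = 3647.09 kWh

3647.09


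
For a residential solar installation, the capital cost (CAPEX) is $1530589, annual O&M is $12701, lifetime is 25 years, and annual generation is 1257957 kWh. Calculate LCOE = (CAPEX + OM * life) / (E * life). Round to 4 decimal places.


Total cost = CAPEX + OM * lifetime = 1530589 + 12701 * 25 = 1530589 + 317525 = 1848114
Total generation = annual * lifetime = 1257957 * 25 = 31448925 kWh
LCOE = 1848114 / 31448925
LCOE = 0.0588 $/kWh

0.0588


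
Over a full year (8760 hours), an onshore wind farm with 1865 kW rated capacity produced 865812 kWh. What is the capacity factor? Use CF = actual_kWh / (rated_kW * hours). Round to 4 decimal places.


Capacity factor = actual output / maximum possible output
Maximum possible = rated * hours = 1865 * 8760 = 16337400 kWh
CF = 865812 / 16337400
CF = 0.0530

0.0530


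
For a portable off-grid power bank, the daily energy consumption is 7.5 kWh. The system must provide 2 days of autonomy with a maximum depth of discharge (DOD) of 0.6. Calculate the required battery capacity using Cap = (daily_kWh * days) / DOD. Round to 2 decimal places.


Total energy needed = daily * days = 7.5 * 2 = 15.0 kWh
Account for depth of discharge:
  Cap = total_energy / DOD = 15.0 / 0.6
  Cap = 25.00 kWh

25.00


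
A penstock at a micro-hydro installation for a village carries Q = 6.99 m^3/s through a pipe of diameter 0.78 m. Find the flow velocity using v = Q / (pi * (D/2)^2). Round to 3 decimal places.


Compute pipe cross-sectional area:
  A = pi * (D/2)^2 = pi * (0.78/2)^2 = 0.4778 m^2
Calculate velocity:
  v = Q / A = 6.99 / 0.4778
  v = 14.628 m/s

14.628


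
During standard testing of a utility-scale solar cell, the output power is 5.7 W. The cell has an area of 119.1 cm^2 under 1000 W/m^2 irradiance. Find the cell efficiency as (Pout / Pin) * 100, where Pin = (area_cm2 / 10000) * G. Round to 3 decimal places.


First compute the input power:
  Pin = area_cm2 / 10000 * G = 119.1 / 10000 * 1000 = 11.91 W
Then compute efficiency:
  Efficiency = (Pout / Pin) * 100 = (5.7 / 11.91) * 100
  Efficiency = 47.859%

47.859


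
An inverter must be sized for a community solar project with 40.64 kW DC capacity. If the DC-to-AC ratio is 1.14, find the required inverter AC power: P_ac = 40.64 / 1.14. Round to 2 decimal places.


The inverter AC capacity is determined by the DC/AC ratio.
Given: P_dc = 40.64 kW, DC/AC ratio = 1.14
P_ac = P_dc / ratio = 40.64 / 1.14
P_ac = 35.65 kW

35.65


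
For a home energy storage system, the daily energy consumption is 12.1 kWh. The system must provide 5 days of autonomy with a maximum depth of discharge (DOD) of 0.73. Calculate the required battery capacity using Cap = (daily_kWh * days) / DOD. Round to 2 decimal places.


Total energy needed = daily * days = 12.1 * 5 = 60.5 kWh
Account for depth of discharge:
  Cap = total_energy / DOD = 60.5 / 0.73
  Cap = 82.88 kWh

82.88


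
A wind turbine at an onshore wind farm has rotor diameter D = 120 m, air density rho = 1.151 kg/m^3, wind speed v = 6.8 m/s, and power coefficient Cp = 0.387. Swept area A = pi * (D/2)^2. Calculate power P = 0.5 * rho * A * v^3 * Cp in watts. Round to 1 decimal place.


Step 1 -- Compute swept area:
  A = pi * (D/2)^2 = pi * (120/2)^2 = 11309.73 m^2
Step 2 -- Apply wind power equation:
  P = 0.5 * rho * A * v^3 * Cp
  v^3 = 6.8^3 = 314.432
  P = 0.5 * 1.151 * 11309.73 * 314.432 * 0.387
  P = 792018.6 W

792018.6


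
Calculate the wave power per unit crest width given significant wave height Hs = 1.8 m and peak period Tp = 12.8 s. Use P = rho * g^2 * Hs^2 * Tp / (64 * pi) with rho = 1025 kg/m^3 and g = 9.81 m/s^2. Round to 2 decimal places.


Apply wave power formula:
  g^2 = 9.81^2 = 96.2361
  Hs^2 = 1.8^2 = 3.24
  Numerator = rho * g^2 * Hs^2 * Tp = 1025 * 96.2361 * 3.24 * 12.8 = 4090881.13
  Denominator = 64 * pi = 201.0619
  P = 4090881.13 / 201.0619 = 20346.37 W/m

20346.37


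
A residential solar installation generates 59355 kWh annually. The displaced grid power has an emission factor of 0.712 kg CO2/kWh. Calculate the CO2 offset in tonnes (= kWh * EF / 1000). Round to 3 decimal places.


CO2 offset in kg = generation * emission_factor
CO2 offset = 59355 * 0.712 = 42260.76 kg
Convert to tonnes:
  CO2 offset = 42260.76 / 1000 = 42.261 tonnes

42.261


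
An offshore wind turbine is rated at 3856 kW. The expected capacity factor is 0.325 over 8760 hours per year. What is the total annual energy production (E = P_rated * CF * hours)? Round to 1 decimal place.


Annual energy = rated_kW * capacity_factor * hours_per_year
Given: P_rated = 3856 kW, CF = 0.325, hours = 8760
E = 3856 * 0.325 * 8760
E = 10978032.0 kWh

10978032.0


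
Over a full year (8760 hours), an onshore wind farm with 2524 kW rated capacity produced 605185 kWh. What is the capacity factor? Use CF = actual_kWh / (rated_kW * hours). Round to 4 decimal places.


Capacity factor = actual output / maximum possible output
Maximum possible = rated * hours = 2524 * 8760 = 22110240 kWh
CF = 605185 / 22110240
CF = 0.0274

0.0274


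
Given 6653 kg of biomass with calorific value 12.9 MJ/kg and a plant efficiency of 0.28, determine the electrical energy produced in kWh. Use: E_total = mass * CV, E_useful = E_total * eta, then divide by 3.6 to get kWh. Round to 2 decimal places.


Total energy = mass * CV = 6653 * 12.9 = 85823.7 MJ
Useful energy = total * eta = 85823.7 * 0.28 = 24030.64 MJ
Convert to kWh: 24030.64 / 3.6
Useful energy = 6675.18 kWh

6675.18


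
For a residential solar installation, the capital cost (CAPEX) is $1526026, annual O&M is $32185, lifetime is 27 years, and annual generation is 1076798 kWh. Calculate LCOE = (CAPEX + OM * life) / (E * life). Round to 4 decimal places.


Total cost = CAPEX + OM * lifetime = 1526026 + 32185 * 27 = 1526026 + 868995 = 2395021
Total generation = annual * lifetime = 1076798 * 27 = 29073546 kWh
LCOE = 2395021 / 29073546
LCOE = 0.0824 $/kWh

0.0824


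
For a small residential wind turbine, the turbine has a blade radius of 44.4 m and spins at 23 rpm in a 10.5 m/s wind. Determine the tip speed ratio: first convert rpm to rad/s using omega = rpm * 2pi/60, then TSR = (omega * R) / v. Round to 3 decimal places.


Convert rotational speed to rad/s:
  omega = 23 * 2 * pi / 60 = 2.4086 rad/s
Compute tip speed:
  v_tip = omega * R = 2.4086 * 44.4 = 106.94 m/s
Tip speed ratio:
  TSR = v_tip / v_wind = 106.94 / 10.5 = 10.185

10.185


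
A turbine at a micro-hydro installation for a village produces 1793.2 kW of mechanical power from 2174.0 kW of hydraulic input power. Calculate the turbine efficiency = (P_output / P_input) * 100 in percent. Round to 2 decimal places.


Turbine efficiency = (output power / input power) * 100
eta = (1793.2 / 2174.0) * 100
eta = 82.48%

82.48


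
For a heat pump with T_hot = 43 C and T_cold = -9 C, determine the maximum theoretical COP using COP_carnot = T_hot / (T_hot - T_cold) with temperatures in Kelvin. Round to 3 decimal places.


Convert to Kelvin:
  T_hot = 43 + 273.15 = 316.15 K
  T_cold = -9 + 273.15 = 264.15 K
Apply Carnot COP formula:
  COP = T_hot_K / (T_hot_K - T_cold_K) = 316.15 / 52.0
  COP = 6.080

6.080


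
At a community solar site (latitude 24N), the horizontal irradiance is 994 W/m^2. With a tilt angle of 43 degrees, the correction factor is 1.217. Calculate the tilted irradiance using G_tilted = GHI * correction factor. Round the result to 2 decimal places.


Identify the given values:
  GHI = 994 W/m^2, tilt correction factor = 1.217
Apply the formula G_tilted = GHI * factor:
  G_tilted = 994 * 1.217
  G_tilted = 1209.70 W/m^2

1209.70


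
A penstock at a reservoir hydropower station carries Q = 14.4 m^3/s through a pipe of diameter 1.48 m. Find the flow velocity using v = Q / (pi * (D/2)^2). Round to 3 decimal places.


Compute pipe cross-sectional area:
  A = pi * (D/2)^2 = pi * (1.48/2)^2 = 1.7203 m^2
Calculate velocity:
  v = Q / A = 14.4 / 1.7203
  v = 8.370 m/s

8.370


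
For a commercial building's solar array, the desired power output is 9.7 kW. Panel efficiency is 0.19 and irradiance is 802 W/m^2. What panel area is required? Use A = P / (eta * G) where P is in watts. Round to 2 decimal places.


Convert target power to watts: P = 9.7 * 1000 = 9700.0 W
Compute denominator: eta * G = 0.19 * 802 = 152.38
Required area A = P / (eta * G) = 9700.0 / 152.38
A = 63.66 m^2

63.66


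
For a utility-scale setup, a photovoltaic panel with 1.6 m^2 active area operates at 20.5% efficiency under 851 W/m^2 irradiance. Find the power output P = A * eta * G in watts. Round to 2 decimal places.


Use the solar power formula P = A * eta * G.
Given: A = 1.6 m^2, eta = 0.205, G = 851 W/m^2
P = 1.6 * 0.205 * 851
P = 279.13 W

279.13


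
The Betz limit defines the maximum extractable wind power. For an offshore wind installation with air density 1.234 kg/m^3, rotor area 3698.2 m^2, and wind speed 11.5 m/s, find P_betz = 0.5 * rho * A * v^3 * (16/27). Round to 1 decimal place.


The Betz coefficient Cp_max = 16/27 = 0.5926
v^3 = 11.5^3 = 1520.875
P_betz = 0.5 * rho * A * v^3 * Cp_max
P_betz = 0.5 * 1.234 * 3698.2 * 1520.875 * 0.5926
P_betz = 2056483.8 W

2056483.8


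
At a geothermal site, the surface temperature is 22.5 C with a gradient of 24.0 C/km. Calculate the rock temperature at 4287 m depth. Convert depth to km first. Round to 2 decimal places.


Convert depth to km: 4287 / 1000 = 4.287 km
Temperature increase = gradient * depth_km = 24.0 * 4.287 = 102.89 C
Temperature at depth = T_surface + delta_T = 22.5 + 102.89
T = 125.39 C

125.39


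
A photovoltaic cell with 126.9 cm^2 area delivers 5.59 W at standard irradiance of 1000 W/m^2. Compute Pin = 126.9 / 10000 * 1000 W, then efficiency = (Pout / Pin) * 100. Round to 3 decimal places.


First compute the input power:
  Pin = area_cm2 / 10000 * G = 126.9 / 10000 * 1000 = 12.69 W
Then compute efficiency:
  Efficiency = (Pout / Pin) * 100 = (5.59 / 12.69) * 100
  Efficiency = 44.050%

44.050


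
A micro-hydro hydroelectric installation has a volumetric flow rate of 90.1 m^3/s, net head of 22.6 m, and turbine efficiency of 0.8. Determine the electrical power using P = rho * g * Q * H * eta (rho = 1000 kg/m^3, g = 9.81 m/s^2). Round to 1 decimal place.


Apply the hydropower formula P = rho * g * Q * H * eta
rho * g = 1000 * 9.81 = 9810.0
P = 9810.0 * 90.1 * 22.6 * 0.8
P = 15980568.5 W

15980568.5


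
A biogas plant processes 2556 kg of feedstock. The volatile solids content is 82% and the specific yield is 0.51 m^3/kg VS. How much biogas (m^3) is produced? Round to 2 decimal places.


Compute volatile solids:
  VS = mass * VS_fraction = 2556 * 0.82 = 2095.92 kg
Calculate biogas volume:
  Biogas = VS * specific_yield = 2095.92 * 0.51
  Biogas = 1068.92 m^3

1068.92


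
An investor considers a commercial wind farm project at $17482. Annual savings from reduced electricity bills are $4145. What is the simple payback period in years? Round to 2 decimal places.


Simple payback period = initial cost / annual savings
Payback = 17482 / 4145
Payback = 4.22 years

4.22


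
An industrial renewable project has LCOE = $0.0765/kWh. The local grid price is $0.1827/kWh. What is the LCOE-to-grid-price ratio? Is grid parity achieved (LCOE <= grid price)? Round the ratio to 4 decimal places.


Compare LCOE to grid price:
  LCOE = $0.0765/kWh, Grid price = $0.1827/kWh
  Ratio = LCOE / grid_price = 0.0765 / 0.1827 = 0.4187
  Grid parity achieved (ratio <= 1)? yes

0.4187


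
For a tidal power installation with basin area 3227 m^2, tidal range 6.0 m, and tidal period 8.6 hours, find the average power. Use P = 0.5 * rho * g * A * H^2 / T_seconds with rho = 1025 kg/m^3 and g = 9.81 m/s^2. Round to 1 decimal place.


Convert period to seconds: T = 8.6 * 3600 = 30960.0 s
H^2 = 6.0^2 = 36.0
P = 0.5 * rho * g * A * H^2 / T
P = 0.5 * 1025 * 9.81 * 3227 * 36.0 / 30960.0
P = 18865.3 W

18865.3


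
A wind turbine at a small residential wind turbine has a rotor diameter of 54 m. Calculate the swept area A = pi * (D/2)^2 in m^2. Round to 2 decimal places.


Compute the rotor radius:
  r = D / 2 = 54 / 2 = 27.0 m
Calculate swept area:
  A = pi * r^2 = pi * 27.0^2
  A = 2290.22 m^2

2290.22


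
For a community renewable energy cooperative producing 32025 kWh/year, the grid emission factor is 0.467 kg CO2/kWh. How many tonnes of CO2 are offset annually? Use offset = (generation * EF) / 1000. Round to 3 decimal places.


CO2 offset in kg = generation * emission_factor
CO2 offset = 32025 * 0.467 = 14955.68 kg
Convert to tonnes:
  CO2 offset = 14955.68 / 1000 = 14.956 tonnes

14.956


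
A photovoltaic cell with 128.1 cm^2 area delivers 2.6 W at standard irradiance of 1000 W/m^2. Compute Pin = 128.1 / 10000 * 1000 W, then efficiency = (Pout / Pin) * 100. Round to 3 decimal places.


First compute the input power:
  Pin = area_cm2 / 10000 * G = 128.1 / 10000 * 1000 = 12.81 W
Then compute efficiency:
  Efficiency = (Pout / Pin) * 100 = (2.6 / 12.81) * 100
  Efficiency = 20.297%

20.297


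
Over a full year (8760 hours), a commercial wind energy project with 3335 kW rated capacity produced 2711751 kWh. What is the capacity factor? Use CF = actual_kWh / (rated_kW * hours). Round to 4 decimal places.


Capacity factor = actual output / maximum possible output
Maximum possible = rated * hours = 3335 * 8760 = 29214600 kWh
CF = 2711751 / 29214600
CF = 0.0928

0.0928


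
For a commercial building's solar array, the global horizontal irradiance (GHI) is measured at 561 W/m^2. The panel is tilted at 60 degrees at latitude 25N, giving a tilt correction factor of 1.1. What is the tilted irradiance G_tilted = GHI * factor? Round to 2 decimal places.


Identify the given values:
  GHI = 561 W/m^2, tilt correction factor = 1.1
Apply the formula G_tilted = GHI * factor:
  G_tilted = 561 * 1.1
  G_tilted = 617.10 W/m^2

617.10


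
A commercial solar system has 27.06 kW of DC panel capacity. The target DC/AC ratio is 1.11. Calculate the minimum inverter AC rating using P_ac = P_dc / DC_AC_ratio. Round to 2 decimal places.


The inverter AC capacity is determined by the DC/AC ratio.
Given: P_dc = 27.06 kW, DC/AC ratio = 1.11
P_ac = P_dc / ratio = 27.06 / 1.11
P_ac = 24.38 kW

24.38


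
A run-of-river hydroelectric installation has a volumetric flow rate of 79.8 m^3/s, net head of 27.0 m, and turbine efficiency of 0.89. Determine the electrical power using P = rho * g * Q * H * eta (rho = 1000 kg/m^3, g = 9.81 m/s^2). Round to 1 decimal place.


Apply the hydropower formula P = rho * g * Q * H * eta
rho * g = 1000 * 9.81 = 9810.0
P = 9810.0 * 79.8 * 27.0 * 0.89
P = 18811597.1 W

18811597.1


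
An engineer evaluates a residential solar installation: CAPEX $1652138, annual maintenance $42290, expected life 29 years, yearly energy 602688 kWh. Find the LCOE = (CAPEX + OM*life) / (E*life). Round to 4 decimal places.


Total cost = CAPEX + OM * lifetime = 1652138 + 42290 * 29 = 1652138 + 1226410 = 2878548
Total generation = annual * lifetime = 602688 * 29 = 17477952 kWh
LCOE = 2878548 / 17477952
LCOE = 0.1647 $/kWh

0.1647


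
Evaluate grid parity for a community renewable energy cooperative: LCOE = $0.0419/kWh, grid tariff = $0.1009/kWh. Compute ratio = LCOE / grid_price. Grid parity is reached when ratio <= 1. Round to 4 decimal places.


Compare LCOE to grid price:
  LCOE = $0.0419/kWh, Grid price = $0.1009/kWh
  Ratio = LCOE / grid_price = 0.0419 / 0.1009 = 0.4153
  Grid parity achieved (ratio <= 1)? yes

0.4153


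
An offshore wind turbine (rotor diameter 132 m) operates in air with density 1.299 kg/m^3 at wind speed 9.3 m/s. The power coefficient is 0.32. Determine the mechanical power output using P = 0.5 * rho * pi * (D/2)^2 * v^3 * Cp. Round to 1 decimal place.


Step 1 -- Compute swept area:
  A = pi * (D/2)^2 = pi * (132/2)^2 = 13684.78 m^2
Step 2 -- Apply wind power equation:
  P = 0.5 * rho * A * v^3 * Cp
  v^3 = 9.3^3 = 804.357
  P = 0.5 * 1.299 * 13684.78 * 804.357 * 0.32
  P = 2287787.7 W

2287787.7


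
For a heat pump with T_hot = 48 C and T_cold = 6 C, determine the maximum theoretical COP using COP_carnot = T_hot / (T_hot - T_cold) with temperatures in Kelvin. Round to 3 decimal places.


Convert to Kelvin:
  T_hot = 48 + 273.15 = 321.15 K
  T_cold = 6 + 273.15 = 279.15 K
Apply Carnot COP formula:
  COP = T_hot_K / (T_hot_K - T_cold_K) = 321.15 / 42.0
  COP = 7.646

7.646


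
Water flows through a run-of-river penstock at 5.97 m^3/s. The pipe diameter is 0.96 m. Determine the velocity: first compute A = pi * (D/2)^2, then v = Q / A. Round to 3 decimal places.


Compute pipe cross-sectional area:
  A = pi * (D/2)^2 = pi * (0.96/2)^2 = 0.7238 m^2
Calculate velocity:
  v = Q / A = 5.97 / 0.7238
  v = 8.248 m/s

8.248


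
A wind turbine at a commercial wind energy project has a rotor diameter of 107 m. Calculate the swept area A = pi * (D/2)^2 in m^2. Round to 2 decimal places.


Compute the rotor radius:
  r = D / 2 = 107 / 2 = 53.5 m
Calculate swept area:
  A = pi * r^2 = pi * 53.5^2
  A = 8992.02 m^2

8992.02


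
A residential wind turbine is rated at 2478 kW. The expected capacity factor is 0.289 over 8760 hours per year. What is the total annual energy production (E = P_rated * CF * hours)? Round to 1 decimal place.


Annual energy = rated_kW * capacity_factor * hours_per_year
Given: P_rated = 2478 kW, CF = 0.289, hours = 8760
E = 2478 * 0.289 * 8760
E = 6273403.9 kWh

6273403.9


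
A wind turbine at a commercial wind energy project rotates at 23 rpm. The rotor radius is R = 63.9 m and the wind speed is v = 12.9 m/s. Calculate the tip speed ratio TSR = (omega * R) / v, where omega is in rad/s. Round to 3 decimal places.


Convert rotational speed to rad/s:
  omega = 23 * 2 * pi / 60 = 2.4086 rad/s
Compute tip speed:
  v_tip = omega * R = 2.4086 * 63.9 = 153.907 m/s
Tip speed ratio:
  TSR = v_tip / v_wind = 153.907 / 12.9 = 11.931

11.931


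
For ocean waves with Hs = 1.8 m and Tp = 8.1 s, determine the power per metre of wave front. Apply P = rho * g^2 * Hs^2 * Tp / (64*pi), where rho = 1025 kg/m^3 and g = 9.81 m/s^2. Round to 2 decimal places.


Apply wave power formula:
  g^2 = 9.81^2 = 96.2361
  Hs^2 = 1.8^2 = 3.24
  Numerator = rho * g^2 * Hs^2 * Tp = 1025 * 96.2361 * 3.24 * 8.1 = 2588760.71
  Denominator = 64 * pi = 201.0619
  P = 2588760.71 / 201.0619 = 12875.44 W/m

12875.44


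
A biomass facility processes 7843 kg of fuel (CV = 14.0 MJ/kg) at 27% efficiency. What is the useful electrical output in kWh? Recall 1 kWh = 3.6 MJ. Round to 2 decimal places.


Total energy = mass * CV = 7843 * 14.0 = 109802.0 MJ
Useful energy = total * eta = 109802.0 * 0.27 = 29646.54 MJ
Convert to kWh: 29646.54 / 3.6
Useful energy = 8235.15 kWh

8235.15


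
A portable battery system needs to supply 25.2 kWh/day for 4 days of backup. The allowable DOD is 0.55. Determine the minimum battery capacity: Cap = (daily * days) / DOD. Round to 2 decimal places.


Total energy needed = daily * days = 25.2 * 4 = 100.8 kWh
Account for depth of discharge:
  Cap = total_energy / DOD = 100.8 / 0.55
  Cap = 183.27 kWh

183.27


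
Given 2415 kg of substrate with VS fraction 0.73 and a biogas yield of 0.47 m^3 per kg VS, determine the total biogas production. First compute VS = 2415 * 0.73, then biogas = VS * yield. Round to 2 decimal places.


Compute volatile solids:
  VS = mass * VS_fraction = 2415 * 0.73 = 1762.95 kg
Calculate biogas volume:
  Biogas = VS * specific_yield = 1762.95 * 0.47
  Biogas = 828.59 m^3

828.59


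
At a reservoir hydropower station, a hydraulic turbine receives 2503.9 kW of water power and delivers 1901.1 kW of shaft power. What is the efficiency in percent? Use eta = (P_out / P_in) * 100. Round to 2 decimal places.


Turbine efficiency = (output power / input power) * 100
eta = (1901.1 / 2503.9) * 100
eta = 75.93%

75.93


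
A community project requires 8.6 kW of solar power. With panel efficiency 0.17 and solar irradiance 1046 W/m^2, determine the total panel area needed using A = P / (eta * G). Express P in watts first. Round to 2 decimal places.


Convert target power to watts: P = 8.6 * 1000 = 8600.0 W
Compute denominator: eta * G = 0.17 * 1046 = 177.82
Required area A = P / (eta * G) = 8600.0 / 177.82
A = 48.36 m^2

48.36


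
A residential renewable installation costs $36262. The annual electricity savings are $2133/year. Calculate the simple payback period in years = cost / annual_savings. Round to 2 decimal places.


Simple payback period = initial cost / annual savings
Payback = 36262 / 2133
Payback = 17.00 years

17.00


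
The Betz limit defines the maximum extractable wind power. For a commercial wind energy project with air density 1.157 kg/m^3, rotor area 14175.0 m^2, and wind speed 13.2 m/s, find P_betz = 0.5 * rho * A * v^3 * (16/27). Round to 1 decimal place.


The Betz coefficient Cp_max = 16/27 = 0.5926
v^3 = 13.2^3 = 2299.968
P_betz = 0.5 * rho * A * v^3 * Cp_max
P_betz = 0.5 * 1.157 * 14175.0 * 2299.968 * 0.5926
P_betz = 11176464.5 W

11176464.5


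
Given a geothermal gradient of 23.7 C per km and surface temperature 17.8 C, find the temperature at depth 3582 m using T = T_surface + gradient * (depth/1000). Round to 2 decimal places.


Convert depth to km: 3582 / 1000 = 3.582 km
Temperature increase = gradient * depth_km = 23.7 * 3.582 = 84.89 C
Temperature at depth = T_surface + delta_T = 17.8 + 84.89
T = 102.69 C

102.69


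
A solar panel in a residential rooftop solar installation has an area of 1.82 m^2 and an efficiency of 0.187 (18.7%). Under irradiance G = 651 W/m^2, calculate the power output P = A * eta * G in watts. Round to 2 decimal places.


Use the solar power formula P = A * eta * G.
Given: A = 1.82 m^2, eta = 0.187, G = 651 W/m^2
P = 1.82 * 0.187 * 651
P = 221.56 W

221.56


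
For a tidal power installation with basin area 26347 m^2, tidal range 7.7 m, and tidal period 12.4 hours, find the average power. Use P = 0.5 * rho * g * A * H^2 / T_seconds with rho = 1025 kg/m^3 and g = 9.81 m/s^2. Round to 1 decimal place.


Convert period to seconds: T = 12.4 * 3600 = 44640.0 s
H^2 = 7.7^2 = 59.29
P = 0.5 * rho * g * A * H^2 / T
P = 0.5 * 1025 * 9.81 * 26347 * 59.29 / 44640.0
P = 175934.6 W

175934.6


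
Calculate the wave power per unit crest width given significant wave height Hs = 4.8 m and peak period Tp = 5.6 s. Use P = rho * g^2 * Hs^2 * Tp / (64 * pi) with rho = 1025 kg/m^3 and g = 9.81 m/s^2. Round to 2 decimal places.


Apply wave power formula:
  g^2 = 9.81^2 = 96.2361
  Hs^2 = 4.8^2 = 23.04
  Numerator = rho * g^2 * Hs^2 * Tp = 1025 * 96.2361 * 23.04 * 5.6 = 12727185.73
  Denominator = 64 * pi = 201.0619
  P = 12727185.73 / 201.0619 = 63299.83 W/m

63299.83


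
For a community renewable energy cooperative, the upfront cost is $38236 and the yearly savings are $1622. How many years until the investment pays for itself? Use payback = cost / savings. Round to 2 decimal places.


Simple payback period = initial cost / annual savings
Payback = 38236 / 1622
Payback = 23.57 years

23.57


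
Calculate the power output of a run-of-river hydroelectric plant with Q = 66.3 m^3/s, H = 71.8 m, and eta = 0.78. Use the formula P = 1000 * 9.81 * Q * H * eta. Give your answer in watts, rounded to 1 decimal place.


Apply the hydropower formula P = rho * g * Q * H * eta
rho * g = 1000 * 9.81 = 9810.0
P = 9810.0 * 66.3 * 71.8 * 0.78
P = 36425169.6 W

36425169.6


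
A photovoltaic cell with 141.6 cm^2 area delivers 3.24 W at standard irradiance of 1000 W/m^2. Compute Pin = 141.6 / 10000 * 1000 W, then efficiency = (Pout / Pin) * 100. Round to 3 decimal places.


First compute the input power:
  Pin = area_cm2 / 10000 * G = 141.6 / 10000 * 1000 = 14.16 W
Then compute efficiency:
  Efficiency = (Pout / Pin) * 100 = (3.24 / 14.16) * 100
  Efficiency = 22.881%

22.881


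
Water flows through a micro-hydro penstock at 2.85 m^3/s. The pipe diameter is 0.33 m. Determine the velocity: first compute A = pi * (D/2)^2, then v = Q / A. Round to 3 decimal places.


Compute pipe cross-sectional area:
  A = pi * (D/2)^2 = pi * (0.33/2)^2 = 0.0855 m^2
Calculate velocity:
  v = Q / A = 2.85 / 0.0855
  v = 33.322 m/s

33.322


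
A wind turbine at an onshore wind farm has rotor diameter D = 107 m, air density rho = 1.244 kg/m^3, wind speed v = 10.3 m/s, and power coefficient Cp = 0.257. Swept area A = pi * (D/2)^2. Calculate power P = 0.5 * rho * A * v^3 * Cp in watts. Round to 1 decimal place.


Step 1 -- Compute swept area:
  A = pi * (D/2)^2 = pi * (107/2)^2 = 8992.02 m^2
Step 2 -- Apply wind power equation:
  P = 0.5 * rho * A * v^3 * Cp
  v^3 = 10.3^3 = 1092.727
  P = 0.5 * 1.244 * 8992.02 * 1092.727 * 0.257
  P = 1570697.7 W

1570697.7


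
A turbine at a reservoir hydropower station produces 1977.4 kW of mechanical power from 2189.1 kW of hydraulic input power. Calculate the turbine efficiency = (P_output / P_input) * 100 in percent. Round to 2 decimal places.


Turbine efficiency = (output power / input power) * 100
eta = (1977.4 / 2189.1) * 100
eta = 90.33%

90.33


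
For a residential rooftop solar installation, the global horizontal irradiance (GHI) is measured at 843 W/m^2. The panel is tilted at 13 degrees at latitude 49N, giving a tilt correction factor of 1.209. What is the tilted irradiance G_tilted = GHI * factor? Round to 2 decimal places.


Identify the given values:
  GHI = 843 W/m^2, tilt correction factor = 1.209
Apply the formula G_tilted = GHI * factor:
  G_tilted = 843 * 1.209
  G_tilted = 1019.19 W/m^2

1019.19


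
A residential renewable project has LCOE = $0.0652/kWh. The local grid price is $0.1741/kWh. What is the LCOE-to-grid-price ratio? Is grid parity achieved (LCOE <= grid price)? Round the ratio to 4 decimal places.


Compare LCOE to grid price:
  LCOE = $0.0652/kWh, Grid price = $0.1741/kWh
  Ratio = LCOE / grid_price = 0.0652 / 0.1741 = 0.3745
  Grid parity achieved (ratio <= 1)? yes

0.3745


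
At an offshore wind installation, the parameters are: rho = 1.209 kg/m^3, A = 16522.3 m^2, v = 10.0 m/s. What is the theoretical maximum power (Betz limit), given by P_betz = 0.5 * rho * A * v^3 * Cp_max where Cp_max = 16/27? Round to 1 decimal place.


The Betz coefficient Cp_max = 16/27 = 0.5926
v^3 = 10.0^3 = 1000.0
P_betz = 0.5 * rho * A * v^3 * Cp_max
P_betz = 0.5 * 1.209 * 16522.3 * 1000.0 * 0.5926
P_betz = 5918655.0 W

5918655.0


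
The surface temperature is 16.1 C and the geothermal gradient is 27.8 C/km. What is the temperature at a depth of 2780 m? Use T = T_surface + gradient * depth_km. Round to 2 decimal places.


Convert depth to km: 2780 / 1000 = 2.78 km
Temperature increase = gradient * depth_km = 27.8 * 2.78 = 77.28 C
Temperature at depth = T_surface + delta_T = 16.1 + 77.28
T = 93.38 C

93.38


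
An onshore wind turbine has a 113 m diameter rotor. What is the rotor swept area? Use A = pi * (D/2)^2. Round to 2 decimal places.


Compute the rotor radius:
  r = D / 2 = 113 / 2 = 56.5 m
Calculate swept area:
  A = pi * r^2 = pi * 56.5^2
  A = 10028.75 m^2

10028.75


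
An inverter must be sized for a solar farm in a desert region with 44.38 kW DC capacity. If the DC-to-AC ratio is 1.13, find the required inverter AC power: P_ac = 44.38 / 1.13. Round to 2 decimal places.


The inverter AC capacity is determined by the DC/AC ratio.
Given: P_dc = 44.38 kW, DC/AC ratio = 1.13
P_ac = P_dc / ratio = 44.38 / 1.13
P_ac = 39.27 kW

39.27


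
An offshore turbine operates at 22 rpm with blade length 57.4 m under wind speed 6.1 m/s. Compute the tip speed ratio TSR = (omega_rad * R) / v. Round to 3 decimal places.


Convert rotational speed to rad/s:
  omega = 22 * 2 * pi / 60 = 2.3038 rad/s
Compute tip speed:
  v_tip = omega * R = 2.3038 * 57.4 = 132.24 m/s
Tip speed ratio:
  TSR = v_tip / v_wind = 132.24 / 6.1 = 21.679

21.679


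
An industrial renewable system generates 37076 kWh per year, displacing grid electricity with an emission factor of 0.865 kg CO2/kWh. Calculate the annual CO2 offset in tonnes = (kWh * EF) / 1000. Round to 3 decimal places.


CO2 offset in kg = generation * emission_factor
CO2 offset = 37076 * 0.865 = 32070.74 kg
Convert to tonnes:
  CO2 offset = 32070.74 / 1000 = 32.071 tonnes

32.071


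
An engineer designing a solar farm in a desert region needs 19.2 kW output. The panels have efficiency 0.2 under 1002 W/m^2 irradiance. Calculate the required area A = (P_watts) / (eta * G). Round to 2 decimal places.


Convert target power to watts: P = 19.2 * 1000 = 19200.0 W
Compute denominator: eta * G = 0.2 * 1002 = 200.4
Required area A = P / (eta * G) = 19200.0 / 200.4
A = 95.81 m^2

95.81


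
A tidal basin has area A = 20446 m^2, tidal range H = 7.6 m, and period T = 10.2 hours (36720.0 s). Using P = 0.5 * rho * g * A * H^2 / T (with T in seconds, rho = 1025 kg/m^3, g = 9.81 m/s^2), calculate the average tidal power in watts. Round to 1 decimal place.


Convert period to seconds: T = 10.2 * 3600 = 36720.0 s
H^2 = 7.6^2 = 57.76
P = 0.5 * rho * g * A * H^2 / T
P = 0.5 * 1025 * 9.81 * 20446 * 57.76 / 36720.0
P = 161694.7 W

161694.7


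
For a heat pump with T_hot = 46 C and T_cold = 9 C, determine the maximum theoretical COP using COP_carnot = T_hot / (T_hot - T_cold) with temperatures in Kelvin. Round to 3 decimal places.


Convert to Kelvin:
  T_hot = 46 + 273.15 = 319.15 K
  T_cold = 9 + 273.15 = 282.15 K
Apply Carnot COP formula:
  COP = T_hot_K / (T_hot_K - T_cold_K) = 319.15 / 37.0
  COP = 8.626

8.626


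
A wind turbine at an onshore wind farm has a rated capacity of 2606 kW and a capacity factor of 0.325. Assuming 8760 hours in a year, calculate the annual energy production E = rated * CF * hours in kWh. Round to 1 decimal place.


Annual energy = rated_kW * capacity_factor * hours_per_year
Given: P_rated = 2606 kW, CF = 0.325, hours = 8760
E = 2606 * 0.325 * 8760
E = 7419282.0 kWh

7419282.0


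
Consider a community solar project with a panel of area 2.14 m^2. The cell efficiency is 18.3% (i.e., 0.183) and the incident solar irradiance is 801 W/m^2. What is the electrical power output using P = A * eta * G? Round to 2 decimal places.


Use the solar power formula P = A * eta * G.
Given: A = 2.14 m^2, eta = 0.183, G = 801 W/m^2
P = 2.14 * 0.183 * 801
P = 313.69 W

313.69


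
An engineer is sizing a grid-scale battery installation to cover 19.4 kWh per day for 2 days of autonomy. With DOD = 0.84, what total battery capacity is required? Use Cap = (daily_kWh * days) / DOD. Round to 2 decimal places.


Total energy needed = daily * days = 19.4 * 2 = 38.8 kWh
Account for depth of discharge:
  Cap = total_energy / DOD = 38.8 / 0.84
  Cap = 46.19 kWh

46.19


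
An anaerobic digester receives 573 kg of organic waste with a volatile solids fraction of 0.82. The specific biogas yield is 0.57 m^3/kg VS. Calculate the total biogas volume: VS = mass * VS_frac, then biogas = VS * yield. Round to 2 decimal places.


Compute volatile solids:
  VS = mass * VS_fraction = 573 * 0.82 = 469.86 kg
Calculate biogas volume:
  Biogas = VS * specific_yield = 469.86 * 0.57
  Biogas = 267.82 m^3

267.82


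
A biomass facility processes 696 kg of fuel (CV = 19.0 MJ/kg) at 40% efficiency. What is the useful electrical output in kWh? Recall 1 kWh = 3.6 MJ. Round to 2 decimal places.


Total energy = mass * CV = 696 * 19.0 = 13224.0 MJ
Useful energy = total * eta = 13224.0 * 0.4 = 5289.6 MJ
Convert to kWh: 5289.6 / 3.6
Useful energy = 1469.33 kWh

1469.33
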